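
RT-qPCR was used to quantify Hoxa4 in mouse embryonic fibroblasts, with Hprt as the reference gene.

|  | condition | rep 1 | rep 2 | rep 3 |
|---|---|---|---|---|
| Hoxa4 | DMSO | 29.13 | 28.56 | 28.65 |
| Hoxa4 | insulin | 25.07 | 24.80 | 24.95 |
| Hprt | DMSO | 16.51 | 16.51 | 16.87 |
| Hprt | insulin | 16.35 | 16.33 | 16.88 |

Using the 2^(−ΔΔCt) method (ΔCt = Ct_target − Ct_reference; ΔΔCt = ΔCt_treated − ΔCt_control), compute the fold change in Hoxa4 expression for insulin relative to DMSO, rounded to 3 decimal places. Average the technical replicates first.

Mean Ct: Hoxa4 DMSO 28.780; Hoxa4 insulin 24.940; Hprt DMSO 16.630; Hprt insulin 16.520
ΔCt(DMSO) = 28.780 − 16.630 = 12.150
ΔCt(insulin) = 24.940 − 16.520 = 8.420
ΔΔCt = 8.420 − 12.150 = -3.730
Fold change = 2^(−(-3.730)) = 2^3.730 = 13.2691

13.269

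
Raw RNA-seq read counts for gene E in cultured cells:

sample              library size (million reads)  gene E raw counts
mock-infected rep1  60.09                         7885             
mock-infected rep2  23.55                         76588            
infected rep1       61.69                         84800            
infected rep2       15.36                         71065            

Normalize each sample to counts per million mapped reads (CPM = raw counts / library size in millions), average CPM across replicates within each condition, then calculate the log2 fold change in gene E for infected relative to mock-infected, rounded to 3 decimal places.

0.827

CPM(mock-infected rep1) = 7885 / 60.09 = 131.2198
CPM(mock-infected rep2) = 76588 / 23.55 = 3252.1444
CPM(infected rep1) = 84800 / 61.69 = 1374.6150
CPM(infected rep2) = 71065 / 15.36 = 4626.6276
mean CPM(mock-infected) = 1691.6821; mean CPM(infected) = 3000.6213
Fold change = 3000.6213 / 1691.6821 = 1.77375
log2(1.77375) = 0.8268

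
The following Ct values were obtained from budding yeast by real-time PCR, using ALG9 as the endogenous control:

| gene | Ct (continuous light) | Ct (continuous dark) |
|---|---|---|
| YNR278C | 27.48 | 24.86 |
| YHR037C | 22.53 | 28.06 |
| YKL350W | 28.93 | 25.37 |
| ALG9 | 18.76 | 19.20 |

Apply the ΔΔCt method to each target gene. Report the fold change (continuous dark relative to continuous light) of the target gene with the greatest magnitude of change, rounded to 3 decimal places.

YNR278C: ΔΔCt = (24.86−19.20) − (27.48−18.76) = 5.66 − 8.72 = -3.06; fold change = 2^3.06 = 8.340
YHR037C: ΔΔCt = (28.06−19.20) − (22.53−18.76) = 8.86 − 3.77 = 5.09; fold change = 2^-5.09 = 0.029
YKL350W: ΔΔCt = (25.37−19.20) − (28.93−18.76) = 6.17 − 10.17 = -4.00; fold change = 2^4.00 = 16.000
YHR037C has the largest |ΔΔCt| = 5.09.

0.029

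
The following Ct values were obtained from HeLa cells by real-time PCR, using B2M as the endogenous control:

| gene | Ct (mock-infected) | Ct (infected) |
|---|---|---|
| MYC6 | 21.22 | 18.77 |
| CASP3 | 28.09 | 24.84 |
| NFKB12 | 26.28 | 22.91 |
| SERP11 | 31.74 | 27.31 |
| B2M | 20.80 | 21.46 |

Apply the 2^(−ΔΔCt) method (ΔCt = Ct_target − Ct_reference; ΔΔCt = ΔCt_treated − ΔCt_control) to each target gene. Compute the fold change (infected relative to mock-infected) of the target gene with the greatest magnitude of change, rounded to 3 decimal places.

MYC6: ΔΔCt = (18.77−21.46) − (21.22−20.80) = -2.69 − 0.42 = -3.11; fold change = 2^3.11 = 8.634
CASP3: ΔΔCt = (24.84−21.46) − (28.09−20.80) = 3.38 − 7.29 = -3.91; fold change = 2^3.91 = 15.032
NFKB12: ΔΔCt = (22.91−21.46) − (26.28−20.80) = 1.45 − 5.48 = -4.03; fold change = 2^4.03 = 16.336
SERP11: ΔΔCt = (27.31−21.46) − (31.74−20.80) = 5.85 − 10.94 = -5.09; fold change = 2^5.09 = 34.060
SERP11 has the largest |ΔΔCt| = 5.09.

34.060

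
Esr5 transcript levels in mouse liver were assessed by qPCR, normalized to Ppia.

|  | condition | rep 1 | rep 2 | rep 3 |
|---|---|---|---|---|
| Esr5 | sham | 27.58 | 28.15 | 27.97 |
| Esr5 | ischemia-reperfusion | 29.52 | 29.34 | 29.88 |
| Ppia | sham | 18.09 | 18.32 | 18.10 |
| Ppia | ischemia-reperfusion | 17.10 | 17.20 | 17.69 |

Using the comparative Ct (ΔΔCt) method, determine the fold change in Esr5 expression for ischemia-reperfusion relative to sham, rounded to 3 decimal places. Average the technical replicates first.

Mean Ct: Esr5 sham 27.900; Esr5 ischemia-reperfusion 29.580; Ppia sham 18.170; Ppia ischemia-reperfusion 17.330
ΔCt(sham) = 27.900 − 18.170 = 9.730
ΔCt(ischemia-reperfusion) = 29.580 − 17.330 = 12.250
ΔΔCt = 12.250 − 9.730 = 2.520
Fold change = 2^(−2.520) = 0.1743

0.174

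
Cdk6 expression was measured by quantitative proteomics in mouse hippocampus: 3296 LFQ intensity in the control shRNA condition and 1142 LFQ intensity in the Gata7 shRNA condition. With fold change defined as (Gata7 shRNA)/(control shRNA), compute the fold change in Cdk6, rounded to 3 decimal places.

0.346

Fold change = 1142 / 3296 = 0.3465
Cdk6 is downregulated.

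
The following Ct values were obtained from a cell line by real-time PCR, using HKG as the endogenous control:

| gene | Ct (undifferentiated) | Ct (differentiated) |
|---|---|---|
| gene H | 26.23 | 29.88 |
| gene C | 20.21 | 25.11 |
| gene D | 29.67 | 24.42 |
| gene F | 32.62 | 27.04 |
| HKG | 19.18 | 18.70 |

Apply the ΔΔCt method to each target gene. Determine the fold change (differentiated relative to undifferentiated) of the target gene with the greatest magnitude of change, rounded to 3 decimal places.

0.024

gene H: ΔΔCt = (29.88−18.70) − (26.23−19.18) = 11.18 − 7.05 = 4.13; fold change = 2^-4.13 = 0.057
gene C: ΔΔCt = (25.11−18.70) − (20.21−19.18) = 6.41 − 1.03 = 5.38; fold change = 2^-5.38 = 0.024
gene D: ΔΔCt = (24.42−18.70) − (29.67−19.18) = 5.72 − 10.49 = -4.77; fold change = 2^4.77 = 27.284
gene F: ΔΔCt = (27.04−18.70) − (32.62−19.18) = 8.34 − 13.44 = -5.10; fold change = 2^5.10 = 34.297
gene C has the largest |ΔΔCt| = 5.38.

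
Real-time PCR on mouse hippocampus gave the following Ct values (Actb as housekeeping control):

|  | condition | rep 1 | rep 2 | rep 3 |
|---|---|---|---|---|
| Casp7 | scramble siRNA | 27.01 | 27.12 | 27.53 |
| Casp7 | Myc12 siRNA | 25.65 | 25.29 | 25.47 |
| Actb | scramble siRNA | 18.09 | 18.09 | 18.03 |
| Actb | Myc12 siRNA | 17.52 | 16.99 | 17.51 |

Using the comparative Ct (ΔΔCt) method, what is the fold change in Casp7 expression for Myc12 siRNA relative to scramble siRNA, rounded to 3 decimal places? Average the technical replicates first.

Mean Ct: Casp7 scramble siRNA 27.220; Casp7 Myc12 siRNA 25.470; Actb scramble siRNA 18.070; Actb Myc12 siRNA 17.340
ΔCt(scramble siRNA) = 27.220 − 18.070 = 9.150
ΔCt(Myc12 siRNA) = 25.470 − 17.340 = 8.130
ΔΔCt = 8.130 − 9.150 = -1.020
Fold change = 2^(−(-1.020)) = 2^1.020 = 2.0279

2.028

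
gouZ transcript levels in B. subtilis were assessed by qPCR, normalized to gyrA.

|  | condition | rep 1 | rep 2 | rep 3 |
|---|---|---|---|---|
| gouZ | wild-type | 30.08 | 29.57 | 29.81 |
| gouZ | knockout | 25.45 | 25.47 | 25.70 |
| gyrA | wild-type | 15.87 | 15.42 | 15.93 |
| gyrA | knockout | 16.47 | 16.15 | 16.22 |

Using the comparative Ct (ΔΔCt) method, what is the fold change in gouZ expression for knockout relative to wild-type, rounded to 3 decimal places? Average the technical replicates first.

Mean Ct: gouZ wild-type 29.820; gouZ knockout 25.540; gyrA wild-type 15.740; gyrA knockout 16.280
ΔCt(wild-type) = 29.820 − 15.740 = 14.080
ΔCt(knockout) = 25.540 − 16.280 = 9.260
ΔΔCt = 9.260 − 14.080 = -4.820
Fold change = 2^(−(-4.820)) = 2^4.820 = 28.2465

28.246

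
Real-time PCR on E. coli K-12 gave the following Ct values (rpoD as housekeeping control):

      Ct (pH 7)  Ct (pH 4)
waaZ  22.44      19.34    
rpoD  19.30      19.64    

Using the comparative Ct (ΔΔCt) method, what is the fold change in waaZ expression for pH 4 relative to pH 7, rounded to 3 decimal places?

ΔCt(pH 7) = 22.440 − 19.300 = 3.140
ΔCt(pH 4) = 19.340 − 19.640 = -0.300
ΔΔCt = -0.300 − 3.140 = -3.440
Fold change = 2^(−(-3.440)) = 2^3.440 = 10.8528

10.853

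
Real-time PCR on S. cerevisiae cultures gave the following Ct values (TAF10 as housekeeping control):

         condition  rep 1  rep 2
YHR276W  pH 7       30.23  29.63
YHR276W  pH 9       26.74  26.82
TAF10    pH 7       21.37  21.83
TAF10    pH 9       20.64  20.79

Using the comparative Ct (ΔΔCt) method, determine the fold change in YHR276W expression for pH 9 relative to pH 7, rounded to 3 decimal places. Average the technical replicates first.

Mean Ct: YHR276W pH 7 29.930; YHR276W pH 9 26.780; TAF10 pH 7 21.600; TAF10 pH 9 20.715
ΔCt(pH 7) = 29.930 − 21.600 = 8.330
ΔCt(pH 9) = 26.780 − 20.715 = 6.065
ΔΔCt = 6.065 − 8.330 = -2.265
Fold change = 2^(−(-2.265)) = 2^2.265 = 4.8065

4.807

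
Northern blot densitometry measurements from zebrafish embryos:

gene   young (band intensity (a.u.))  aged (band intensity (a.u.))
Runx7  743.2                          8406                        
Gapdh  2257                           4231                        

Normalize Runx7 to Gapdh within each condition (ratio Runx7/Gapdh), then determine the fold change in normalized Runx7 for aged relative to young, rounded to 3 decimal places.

Runx7/Gapdh (young) = 743.2 / 2257 = 0.32929
Runx7/Gapdh (aged) = 8406 / 4231 = 1.9868
Fold change = 1.9868 / 0.32929 = 6.0335

6.034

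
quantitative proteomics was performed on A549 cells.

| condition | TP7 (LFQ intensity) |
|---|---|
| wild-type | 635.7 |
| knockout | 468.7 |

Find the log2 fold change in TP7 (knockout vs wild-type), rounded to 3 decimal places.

-0.440

Fold change = 468.7 / 635.7 = 0.7373
log2(0.7373) = -0.4397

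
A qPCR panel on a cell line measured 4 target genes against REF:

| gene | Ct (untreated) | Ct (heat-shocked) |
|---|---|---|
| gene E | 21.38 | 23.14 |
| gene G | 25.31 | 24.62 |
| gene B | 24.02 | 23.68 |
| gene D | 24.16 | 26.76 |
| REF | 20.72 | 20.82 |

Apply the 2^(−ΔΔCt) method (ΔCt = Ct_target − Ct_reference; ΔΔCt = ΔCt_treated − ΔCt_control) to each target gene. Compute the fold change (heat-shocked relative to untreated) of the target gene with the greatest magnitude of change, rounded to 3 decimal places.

0.177

gene E: ΔΔCt = (23.14−20.82) − (21.38−20.72) = 2.32 − 0.66 = 1.66; fold change = 2^-1.66 = 0.316
gene G: ΔΔCt = (24.62−20.82) − (25.31−20.72) = 3.80 − 4.59 = -0.79; fold change = 2^0.79 = 1.729
gene B: ΔΔCt = (23.68−20.82) − (24.02−20.72) = 2.86 − 3.30 = -0.44; fold change = 2^0.44 = 1.357
gene D: ΔΔCt = (26.76−20.82) − (24.16−20.72) = 5.94 − 3.44 = 2.50; fold change = 2^-2.50 = 0.177
gene D has the largest |ΔΔCt| = 2.50.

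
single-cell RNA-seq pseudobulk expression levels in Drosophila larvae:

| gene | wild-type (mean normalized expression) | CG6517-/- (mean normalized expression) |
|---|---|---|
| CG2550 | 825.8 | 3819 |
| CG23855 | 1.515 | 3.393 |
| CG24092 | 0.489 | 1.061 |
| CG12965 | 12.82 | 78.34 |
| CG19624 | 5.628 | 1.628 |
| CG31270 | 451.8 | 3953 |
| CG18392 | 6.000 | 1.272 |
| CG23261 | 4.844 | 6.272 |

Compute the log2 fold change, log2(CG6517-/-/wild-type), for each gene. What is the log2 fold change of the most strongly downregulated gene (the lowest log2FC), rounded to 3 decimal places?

-2.238

log2(3819/825.8) = 2.209  (CG2550)
log2(3.393/1.515) = 1.163  (CG23855)
log2(1.061/0.489) = 1.118  (CG24092)
log2(78.34/12.82) = 2.611  (CG12965)
log2(1.628/5.628) = -1.790  (CG19624)
log2(3953/451.8) = 3.129  (CG31270)
log2(1.272/6.000) = -2.238  (CG18392)
log2(6.272/4.844) = 0.373  (CG23261)
CG18392 is most strongly downregulated.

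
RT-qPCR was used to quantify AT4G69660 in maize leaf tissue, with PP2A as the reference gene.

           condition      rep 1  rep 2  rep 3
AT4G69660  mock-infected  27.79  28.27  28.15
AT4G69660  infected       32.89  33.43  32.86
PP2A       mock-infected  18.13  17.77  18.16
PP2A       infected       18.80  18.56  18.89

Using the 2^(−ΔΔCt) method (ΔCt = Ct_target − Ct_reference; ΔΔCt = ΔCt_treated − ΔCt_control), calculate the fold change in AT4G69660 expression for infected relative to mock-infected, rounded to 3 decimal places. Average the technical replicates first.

Mean Ct: AT4G69660 mock-infected 28.070; AT4G69660 infected 33.060; PP2A mock-infected 18.020; PP2A infected 18.750
ΔCt(mock-infected) = 28.070 − 18.020 = 10.050
ΔCt(infected) = 33.060 − 18.750 = 14.310
ΔΔCt = 14.310 − 10.050 = 4.260
Fold change = 2^(−4.260) = 0.0522

0.052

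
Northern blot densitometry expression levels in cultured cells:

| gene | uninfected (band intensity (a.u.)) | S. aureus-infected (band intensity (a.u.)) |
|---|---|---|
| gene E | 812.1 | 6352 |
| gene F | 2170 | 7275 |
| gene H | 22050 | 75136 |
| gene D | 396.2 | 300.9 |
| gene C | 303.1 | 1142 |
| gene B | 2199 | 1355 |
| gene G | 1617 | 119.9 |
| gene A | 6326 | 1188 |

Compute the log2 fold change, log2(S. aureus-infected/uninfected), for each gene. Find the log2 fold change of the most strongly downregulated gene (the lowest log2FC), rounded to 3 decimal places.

-3.753

log2(6352/812.1) = 2.967  (gene E)
log2(7275/2170) = 1.745  (gene F)
log2(75136/22050) = 1.769  (gene H)
log2(300.9/396.2) = -0.397  (gene D)
log2(1142/303.1) = 1.914  (gene C)
log2(1355/2199) = -0.699  (gene B)
log2(119.9/1617) = -3.753  (gene G)
log2(1188/6326) = -2.413  (gene A)
gene G is most strongly downregulated.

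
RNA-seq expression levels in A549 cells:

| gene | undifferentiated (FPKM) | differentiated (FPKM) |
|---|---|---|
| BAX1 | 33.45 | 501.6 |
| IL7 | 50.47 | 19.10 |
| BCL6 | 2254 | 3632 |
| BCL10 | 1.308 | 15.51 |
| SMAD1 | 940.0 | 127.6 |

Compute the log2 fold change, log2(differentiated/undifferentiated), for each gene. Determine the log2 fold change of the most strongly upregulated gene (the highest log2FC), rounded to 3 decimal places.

log2(501.6/33.45) = 3.906  (BAX1)
log2(19.10/50.47) = -1.402  (IL7)
log2(3632/2254) = 0.688  (BCL6)
log2(15.51/1.308) = 3.568  (BCL10)
log2(127.6/940.0) = -2.881  (SMAD1)
BAX1 is most strongly upregulated.

3.906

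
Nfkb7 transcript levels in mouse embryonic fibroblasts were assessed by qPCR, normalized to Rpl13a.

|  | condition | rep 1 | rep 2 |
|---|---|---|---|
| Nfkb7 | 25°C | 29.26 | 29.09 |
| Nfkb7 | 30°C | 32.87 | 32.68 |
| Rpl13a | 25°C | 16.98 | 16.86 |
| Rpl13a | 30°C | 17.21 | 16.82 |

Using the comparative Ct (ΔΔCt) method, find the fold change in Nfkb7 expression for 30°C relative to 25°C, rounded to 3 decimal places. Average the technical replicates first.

0.088

Mean Ct: Nfkb7 25°C 29.175; Nfkb7 30°C 32.775; Rpl13a 25°C 16.920; Rpl13a 30°C 17.015
ΔCt(25°C) = 29.175 − 16.920 = 12.255
ΔCt(30°C) = 32.775 − 17.015 = 15.760
ΔΔCt = 15.760 − 12.255 = 3.505
Fold change = 2^(−3.505) = 0.0881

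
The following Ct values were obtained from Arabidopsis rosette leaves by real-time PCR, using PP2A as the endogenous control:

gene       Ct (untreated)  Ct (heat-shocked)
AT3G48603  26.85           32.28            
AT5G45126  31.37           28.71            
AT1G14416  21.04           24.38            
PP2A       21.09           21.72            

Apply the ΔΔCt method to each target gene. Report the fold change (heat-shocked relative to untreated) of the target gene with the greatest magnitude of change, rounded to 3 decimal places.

AT3G48603: ΔΔCt = (32.28−21.72) − (26.85−21.09) = 10.56 − 5.76 = 4.80; fold change = 2^-4.80 = 0.036
AT5G45126: ΔΔCt = (28.71−21.72) − (31.37−21.09) = 6.99 − 10.28 = -3.29; fold change = 2^3.29 = 9.781
AT1G14416: ΔΔCt = (24.38−21.72) − (21.04−21.09) = 2.66 − (-0.05) = 2.71; fold change = 2^-2.71 = 0.153
AT3G48603 has the largest |ΔΔCt| = 4.80.

0.036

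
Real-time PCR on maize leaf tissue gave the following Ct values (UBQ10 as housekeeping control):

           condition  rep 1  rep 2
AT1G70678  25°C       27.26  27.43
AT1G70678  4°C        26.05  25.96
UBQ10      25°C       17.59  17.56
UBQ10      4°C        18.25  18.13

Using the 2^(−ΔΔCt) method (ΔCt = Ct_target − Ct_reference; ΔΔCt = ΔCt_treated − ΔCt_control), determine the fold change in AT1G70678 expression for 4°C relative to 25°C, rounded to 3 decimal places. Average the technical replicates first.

Mean Ct: AT1G70678 25°C 27.345; AT1G70678 4°C 26.005; UBQ10 25°C 17.575; UBQ10 4°C 18.190
ΔCt(25°C) = 27.345 − 17.575 = 9.770
ΔCt(4°C) = 26.005 − 18.190 = 7.815
ΔΔCt = 7.815 − 9.770 = -1.955
Fold change = 2^(−(-1.955)) = 2^1.955 = 3.8772

3.877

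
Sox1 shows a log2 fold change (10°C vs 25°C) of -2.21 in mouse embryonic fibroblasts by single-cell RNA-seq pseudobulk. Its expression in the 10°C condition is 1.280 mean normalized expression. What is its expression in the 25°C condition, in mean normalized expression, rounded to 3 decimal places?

Fold change = 2^(-2.21) = 0.2161
25°C expression = 1.280 / 0.2161 = 5.922

5.922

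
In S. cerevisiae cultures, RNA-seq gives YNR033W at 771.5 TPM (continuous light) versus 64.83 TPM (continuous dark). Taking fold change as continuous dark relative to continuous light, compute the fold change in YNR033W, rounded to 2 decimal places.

0.08

Fold change = 64.83 / 771.5 = 0.084
YNR033W is downregulated.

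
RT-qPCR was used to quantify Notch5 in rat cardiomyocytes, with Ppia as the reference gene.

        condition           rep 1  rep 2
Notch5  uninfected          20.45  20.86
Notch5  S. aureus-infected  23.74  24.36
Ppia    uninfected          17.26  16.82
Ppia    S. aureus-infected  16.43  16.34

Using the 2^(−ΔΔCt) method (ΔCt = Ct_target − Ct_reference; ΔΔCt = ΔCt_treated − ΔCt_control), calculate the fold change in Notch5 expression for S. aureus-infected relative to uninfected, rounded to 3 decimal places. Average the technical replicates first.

0.060

Mean Ct: Notch5 uninfected 20.655; Notch5 S. aureus-infected 24.050; Ppia uninfected 17.040; Ppia S. aureus-infected 16.385
ΔCt(uninfected) = 20.655 − 17.040 = 3.615
ΔCt(S. aureus-infected) = 24.050 − 16.385 = 7.665
ΔΔCt = 7.665 − 3.615 = 4.050
Fold change = 2^(−4.050) = 0.0604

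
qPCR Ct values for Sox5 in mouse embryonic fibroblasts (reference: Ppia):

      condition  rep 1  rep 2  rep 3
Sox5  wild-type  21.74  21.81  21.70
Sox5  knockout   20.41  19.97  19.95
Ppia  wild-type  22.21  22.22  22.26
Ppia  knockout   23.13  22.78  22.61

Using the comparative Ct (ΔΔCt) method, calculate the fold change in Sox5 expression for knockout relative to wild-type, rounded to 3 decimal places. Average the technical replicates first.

Mean Ct: Sox5 wild-type 21.750; Sox5 knockout 20.110; Ppia wild-type 22.230; Ppia knockout 22.840
ΔCt(wild-type) = 21.750 − 22.230 = -0.480
ΔCt(knockout) = 20.110 − 22.840 = -2.730
ΔΔCt = -2.730 − (-0.480) = -2.250
Fold change = 2^(−(-2.250)) = 2^2.250 = 4.7568

4.757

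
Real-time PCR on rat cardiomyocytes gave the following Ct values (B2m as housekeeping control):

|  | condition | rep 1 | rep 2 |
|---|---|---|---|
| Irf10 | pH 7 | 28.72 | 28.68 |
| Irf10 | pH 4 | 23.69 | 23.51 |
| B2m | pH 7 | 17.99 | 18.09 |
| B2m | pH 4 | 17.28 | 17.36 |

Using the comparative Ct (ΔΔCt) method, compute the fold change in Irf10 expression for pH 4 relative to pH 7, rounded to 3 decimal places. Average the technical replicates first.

20.821

Mean Ct: Irf10 pH 7 28.700; Irf10 pH 4 23.600; B2m pH 7 18.040; B2m pH 4 17.320
ΔCt(pH 7) = 28.700 − 18.040 = 10.660
ΔCt(pH 4) = 23.600 − 17.320 = 6.280
ΔΔCt = 6.280 − 10.660 = -4.380
Fold change = 2^(−(-4.380)) = 2^4.380 = 20.8215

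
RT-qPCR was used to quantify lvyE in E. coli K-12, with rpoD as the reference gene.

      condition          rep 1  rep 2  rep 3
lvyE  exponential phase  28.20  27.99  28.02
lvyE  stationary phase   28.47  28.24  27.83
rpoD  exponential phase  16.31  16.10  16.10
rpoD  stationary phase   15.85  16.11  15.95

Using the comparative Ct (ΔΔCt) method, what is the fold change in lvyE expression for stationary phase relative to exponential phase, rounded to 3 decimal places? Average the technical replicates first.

Mean Ct: lvyE exponential phase 28.070; lvyE stationary phase 28.180; rpoD exponential phase 16.170; rpoD stationary phase 15.970
ΔCt(exponential phase) = 28.070 − 16.170 = 11.900
ΔCt(stationary phase) = 28.180 − 15.970 = 12.210
ΔΔCt = 12.210 − 11.900 = 0.310
Fold change = 2^(−0.310) = 0.8066

0.807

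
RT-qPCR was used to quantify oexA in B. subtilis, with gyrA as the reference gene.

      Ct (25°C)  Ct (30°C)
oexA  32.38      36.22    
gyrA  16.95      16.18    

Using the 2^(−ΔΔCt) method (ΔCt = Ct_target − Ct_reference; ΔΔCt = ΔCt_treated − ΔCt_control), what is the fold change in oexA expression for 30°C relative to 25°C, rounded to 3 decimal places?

0.041

ΔCt(25°C) = 32.380 − 16.950 = 15.430
ΔCt(30°C) = 36.220 − 16.180 = 20.040
ΔΔCt = 20.040 − 15.430 = 4.610
Fold change = 2^(−4.610) = 0.0409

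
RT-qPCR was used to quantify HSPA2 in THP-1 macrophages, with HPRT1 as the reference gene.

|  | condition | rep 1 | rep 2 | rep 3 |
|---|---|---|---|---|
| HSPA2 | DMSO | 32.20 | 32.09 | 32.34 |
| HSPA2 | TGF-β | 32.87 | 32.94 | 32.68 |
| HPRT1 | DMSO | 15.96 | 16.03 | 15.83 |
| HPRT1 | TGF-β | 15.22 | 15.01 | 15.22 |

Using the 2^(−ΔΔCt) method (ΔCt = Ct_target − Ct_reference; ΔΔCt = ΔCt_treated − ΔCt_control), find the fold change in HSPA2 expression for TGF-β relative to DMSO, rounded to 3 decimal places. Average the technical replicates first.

Mean Ct: HSPA2 DMSO 32.210; HSPA2 TGF-β 32.830; HPRT1 DMSO 15.940; HPRT1 TGF-β 15.150
ΔCt(DMSO) = 32.210 − 15.940 = 16.270
ΔCt(TGF-β) = 32.830 − 15.150 = 17.680
ΔΔCt = 17.680 − 16.270 = 1.410
Fold change = 2^(−1.410) = 0.3763

0.376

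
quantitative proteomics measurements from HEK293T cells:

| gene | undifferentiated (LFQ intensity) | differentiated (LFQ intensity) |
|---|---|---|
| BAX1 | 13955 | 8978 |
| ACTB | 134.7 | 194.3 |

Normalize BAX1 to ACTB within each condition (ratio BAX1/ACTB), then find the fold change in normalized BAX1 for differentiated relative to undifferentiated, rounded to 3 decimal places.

0.446

BAX1/ACTB (undifferentiated) = 13955 / 134.7 = 103.6
BAX1/ACTB (differentiated) = 8978 / 194.3 = 46.207
Fold change = 46.207 / 103.6 = 0.4460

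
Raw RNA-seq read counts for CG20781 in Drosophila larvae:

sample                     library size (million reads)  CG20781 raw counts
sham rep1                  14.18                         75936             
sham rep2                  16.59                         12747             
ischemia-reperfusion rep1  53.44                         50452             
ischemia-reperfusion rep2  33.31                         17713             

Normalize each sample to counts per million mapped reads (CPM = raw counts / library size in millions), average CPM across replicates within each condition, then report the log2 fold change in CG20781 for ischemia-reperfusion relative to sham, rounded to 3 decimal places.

-2.053

CPM(sham rep1) = 75936 / 14.18 = 5355.1481
CPM(sham rep2) = 12747 / 16.59 = 768.3544
CPM(ischemia-reperfusion rep1) = 50452 / 53.44 = 944.0868
CPM(ischemia-reperfusion rep2) = 17713 / 33.31 = 531.7622
mean CPM(sham) = 3061.7513; mean CPM(ischemia-reperfusion) = 737.9245
Fold change = 737.9245 / 3061.7513 = 0.24101
log2(0.24101) = -2.0528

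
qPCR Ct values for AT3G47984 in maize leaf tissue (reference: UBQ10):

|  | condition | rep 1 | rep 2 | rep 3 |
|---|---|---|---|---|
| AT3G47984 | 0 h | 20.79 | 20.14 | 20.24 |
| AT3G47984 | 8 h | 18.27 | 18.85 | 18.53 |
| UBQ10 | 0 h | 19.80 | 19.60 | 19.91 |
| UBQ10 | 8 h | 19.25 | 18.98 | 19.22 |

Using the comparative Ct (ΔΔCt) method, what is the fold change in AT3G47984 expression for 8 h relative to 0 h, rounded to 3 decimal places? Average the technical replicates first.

Mean Ct: AT3G47984 0 h 20.390; AT3G47984 8 h 18.550; UBQ10 0 h 19.770; UBQ10 8 h 19.150
ΔCt(0 h) = 20.390 − 19.770 = 0.620
ΔCt(8 h) = 18.550 − 19.150 = -0.600
ΔΔCt = -0.600 − 0.620 = -1.220
Fold change = 2^(−(-1.220)) = 2^1.220 = 2.3295

2.329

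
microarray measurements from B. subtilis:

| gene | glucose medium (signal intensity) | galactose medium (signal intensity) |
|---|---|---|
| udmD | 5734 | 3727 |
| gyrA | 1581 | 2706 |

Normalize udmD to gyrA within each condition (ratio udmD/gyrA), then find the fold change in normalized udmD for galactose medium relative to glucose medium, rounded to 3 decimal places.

0.380

udmD/gyrA (glucose medium) = 5734 / 1581 = 3.6268
udmD/gyrA (galactose medium) = 3727 / 2706 = 1.3773
Fold change = 1.3773 / 3.6268 = 0.3798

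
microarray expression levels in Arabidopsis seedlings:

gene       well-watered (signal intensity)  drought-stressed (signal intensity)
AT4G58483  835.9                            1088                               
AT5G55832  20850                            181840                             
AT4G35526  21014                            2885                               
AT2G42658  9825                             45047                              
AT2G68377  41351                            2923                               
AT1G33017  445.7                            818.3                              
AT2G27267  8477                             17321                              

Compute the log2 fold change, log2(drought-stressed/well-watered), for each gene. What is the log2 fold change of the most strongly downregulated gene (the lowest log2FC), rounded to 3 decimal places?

-3.822

log2(1088/835.9) = 0.380  (AT4G58483)
log2(181840/20850) = 3.125  (AT5G55832)
log2(2885/21014) = -2.865  (AT4G35526)
log2(45047/9825) = 2.197  (AT2G42658)
log2(2923/41351) = -3.822  (AT2G68377)
log2(818.3/445.7) = 0.877  (AT1G33017)
log2(17321/8477) = 1.031  (AT2G27267)
AT2G68377 is most strongly downregulated.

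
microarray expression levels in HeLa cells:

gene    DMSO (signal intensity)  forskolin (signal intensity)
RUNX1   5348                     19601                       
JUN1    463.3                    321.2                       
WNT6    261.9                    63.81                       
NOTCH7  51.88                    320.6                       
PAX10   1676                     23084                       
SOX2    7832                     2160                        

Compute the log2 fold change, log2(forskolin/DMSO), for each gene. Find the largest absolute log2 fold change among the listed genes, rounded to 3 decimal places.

log2(19601/5348) = 1.874  (RUNX1)
log2(321.2/463.3) = -0.528  (JUN1)
log2(63.81/261.9) = -2.037  (WNT6)
log2(320.6/51.88) = 2.628  (NOTCH7)
log2(23084/1676) = 3.784  (PAX10)
log2(2160/7832) = -1.858  (SOX2)
The largest magnitude belongs to PAX10.

3.784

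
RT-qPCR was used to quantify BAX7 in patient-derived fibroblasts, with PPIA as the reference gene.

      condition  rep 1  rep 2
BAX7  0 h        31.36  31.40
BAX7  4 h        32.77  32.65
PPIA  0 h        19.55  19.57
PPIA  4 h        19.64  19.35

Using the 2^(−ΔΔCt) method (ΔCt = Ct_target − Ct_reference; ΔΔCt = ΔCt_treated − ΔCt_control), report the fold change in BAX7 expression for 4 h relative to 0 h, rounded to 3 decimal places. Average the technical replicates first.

0.380

Mean Ct: BAX7 0 h 31.380; BAX7 4 h 32.710; PPIA 0 h 19.560; PPIA 4 h 19.495
ΔCt(0 h) = 31.380 − 19.560 = 11.820
ΔCt(4 h) = 32.710 − 19.495 = 13.215
ΔΔCt = 13.215 − 11.820 = 1.395
Fold change = 2^(−1.395) = 0.3802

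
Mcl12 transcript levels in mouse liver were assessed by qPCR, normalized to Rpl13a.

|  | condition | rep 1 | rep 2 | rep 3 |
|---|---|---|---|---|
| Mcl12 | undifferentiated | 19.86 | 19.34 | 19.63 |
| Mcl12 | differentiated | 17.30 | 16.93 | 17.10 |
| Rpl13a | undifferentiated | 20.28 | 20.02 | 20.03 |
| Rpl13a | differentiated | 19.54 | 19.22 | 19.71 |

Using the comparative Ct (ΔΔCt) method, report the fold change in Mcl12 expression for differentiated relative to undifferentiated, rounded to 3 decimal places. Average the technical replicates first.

Mean Ct: Mcl12 undifferentiated 19.610; Mcl12 differentiated 17.110; Rpl13a undifferentiated 20.110; Rpl13a differentiated 19.490
ΔCt(undifferentiated) = 19.610 − 20.110 = -0.500
ΔCt(differentiated) = 17.110 − 19.490 = -2.380
ΔΔCt = -2.380 − (-0.500) = -1.880
Fold change = 2^(−(-1.880)) = 2^1.880 = 3.6808

3.681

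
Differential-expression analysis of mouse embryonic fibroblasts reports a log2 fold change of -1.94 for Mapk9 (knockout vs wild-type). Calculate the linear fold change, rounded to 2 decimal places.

Fold change = 2^(-1.94) = 0.261

0.26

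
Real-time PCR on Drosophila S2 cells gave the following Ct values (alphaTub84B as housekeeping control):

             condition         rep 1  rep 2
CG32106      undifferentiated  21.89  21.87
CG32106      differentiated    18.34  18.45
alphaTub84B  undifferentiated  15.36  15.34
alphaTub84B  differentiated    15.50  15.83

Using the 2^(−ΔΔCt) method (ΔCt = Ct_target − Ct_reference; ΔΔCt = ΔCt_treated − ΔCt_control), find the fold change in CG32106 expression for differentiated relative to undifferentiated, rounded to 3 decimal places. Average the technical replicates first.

Mean Ct: CG32106 undifferentiated 21.880; CG32106 differentiated 18.395; alphaTub84B undifferentiated 15.350; alphaTub84B differentiated 15.665
ΔCt(undifferentiated) = 21.880 − 15.350 = 6.530
ΔCt(differentiated) = 18.395 − 15.665 = 2.730
ΔΔCt = 2.730 − 6.530 = -3.800
Fold change = 2^(−(-3.800)) = 2^3.800 = 13.9288

13.929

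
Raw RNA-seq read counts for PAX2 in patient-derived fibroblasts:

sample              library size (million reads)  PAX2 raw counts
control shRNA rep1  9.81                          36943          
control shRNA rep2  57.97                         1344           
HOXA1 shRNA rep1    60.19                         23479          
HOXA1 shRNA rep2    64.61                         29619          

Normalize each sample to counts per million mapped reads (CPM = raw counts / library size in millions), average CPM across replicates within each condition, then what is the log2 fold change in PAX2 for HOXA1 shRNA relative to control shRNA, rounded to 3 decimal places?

-2.159

CPM(control shRNA rep1) = 36943 / 9.81 = 3765.8512
CPM(control shRNA rep2) = 1344 / 57.97 = 23.1844
CPM(HOXA1 shRNA rep1) = 23479 / 60.19 = 390.0814
CPM(HOXA1 shRNA rep2) = 29619 / 64.61 = 458.4275
mean CPM(control shRNA) = 1894.5178; mean CPM(HOXA1 shRNA) = 424.2544
Fold change = 424.2544 / 1894.5178 = 0.22394
log2(0.22394) = -2.1588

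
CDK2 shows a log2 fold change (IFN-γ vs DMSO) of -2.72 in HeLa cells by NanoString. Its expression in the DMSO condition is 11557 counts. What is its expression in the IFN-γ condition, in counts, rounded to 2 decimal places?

1754.06

Fold change = 2^(-2.72) = 0.1518
IFN-γ expression = 11557 × 0.1518 = 1754.06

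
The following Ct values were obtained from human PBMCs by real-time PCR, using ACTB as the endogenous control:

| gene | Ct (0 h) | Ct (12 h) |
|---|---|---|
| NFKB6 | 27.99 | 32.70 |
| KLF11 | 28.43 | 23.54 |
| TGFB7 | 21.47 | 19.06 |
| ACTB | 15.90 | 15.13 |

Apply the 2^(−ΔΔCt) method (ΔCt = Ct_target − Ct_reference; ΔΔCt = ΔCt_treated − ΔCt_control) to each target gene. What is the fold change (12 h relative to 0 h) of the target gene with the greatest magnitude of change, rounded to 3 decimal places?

0.022

NFKB6: ΔΔCt = (32.70−15.13) − (27.99−15.90) = 17.57 − 12.09 = 5.48; fold change = 2^-5.48 = 0.022
KLF11: ΔΔCt = (23.54−15.13) − (28.43−15.90) = 8.41 − 12.53 = -4.12; fold change = 2^4.12 = 17.388
TGFB7: ΔΔCt = (19.06−15.13) − (21.47−15.90) = 3.93 − 5.57 = -1.64; fold change = 2^1.64 = 3.117
NFKB6 has the largest |ΔΔCt| = 5.48.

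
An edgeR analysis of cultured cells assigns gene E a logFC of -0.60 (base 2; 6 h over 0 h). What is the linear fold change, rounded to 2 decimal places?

Fold change = 2^(-0.60) = 0.660
That is, gene E drops to 66.0% of the 0 h level.

0.66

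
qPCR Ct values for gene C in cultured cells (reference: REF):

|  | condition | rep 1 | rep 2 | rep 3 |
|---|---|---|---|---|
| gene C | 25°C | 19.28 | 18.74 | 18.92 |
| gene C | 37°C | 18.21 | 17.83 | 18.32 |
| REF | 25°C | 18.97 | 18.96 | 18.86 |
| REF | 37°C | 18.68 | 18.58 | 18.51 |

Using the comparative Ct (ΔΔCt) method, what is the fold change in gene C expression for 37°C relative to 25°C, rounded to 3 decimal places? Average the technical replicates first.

Mean Ct: gene C 25°C 18.980; gene C 37°C 18.120; REF 25°C 18.930; REF 37°C 18.590
ΔCt(25°C) = 18.980 − 18.930 = 0.050
ΔCt(37°C) = 18.120 − 18.590 = -0.470
ΔΔCt = -0.470 − 0.050 = -0.520
Fold change = 2^(−(-0.520)) = 2^0.520 = 1.4340

1.434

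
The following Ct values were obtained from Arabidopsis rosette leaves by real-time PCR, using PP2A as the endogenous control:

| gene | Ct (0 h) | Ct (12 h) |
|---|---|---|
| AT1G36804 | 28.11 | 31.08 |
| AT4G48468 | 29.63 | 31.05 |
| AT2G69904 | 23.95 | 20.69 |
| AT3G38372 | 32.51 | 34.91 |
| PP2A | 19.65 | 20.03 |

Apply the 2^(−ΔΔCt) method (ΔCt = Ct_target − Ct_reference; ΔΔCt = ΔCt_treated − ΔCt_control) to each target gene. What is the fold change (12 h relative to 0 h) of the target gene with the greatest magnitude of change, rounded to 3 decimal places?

AT1G36804: ΔΔCt = (31.08−20.03) − (28.11−19.65) = 11.05 − 8.46 = 2.59; fold change = 2^-2.59 = 0.166
AT4G48468: ΔΔCt = (31.05−20.03) − (29.63−19.65) = 11.02 − 9.98 = 1.04; fold change = 2^-1.04 = 0.486
AT2G69904: ΔΔCt = (20.69−20.03) − (23.95−19.65) = 0.66 − 4.30 = -3.64; fold change = 2^3.64 = 12.467
AT3G38372: ΔΔCt = (34.91−20.03) − (32.51−19.65) = 14.88 − 12.86 = 2.02; fold change = 2^-2.02 = 0.247
AT2G69904 has the largest |ΔΔCt| = 3.64.

12.467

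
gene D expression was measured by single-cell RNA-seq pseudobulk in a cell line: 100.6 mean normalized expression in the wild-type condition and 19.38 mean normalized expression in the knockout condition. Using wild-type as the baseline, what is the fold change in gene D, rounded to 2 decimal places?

Fold change = 19.38 / 100.6 = 0.193
gene D is downregulated.

0.19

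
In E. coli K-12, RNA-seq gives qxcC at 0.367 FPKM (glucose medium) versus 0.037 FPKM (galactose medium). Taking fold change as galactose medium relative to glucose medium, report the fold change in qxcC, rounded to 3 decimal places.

0.101

Fold change = 0.037 / 0.367 = 0.1008
qxcC is downregulated.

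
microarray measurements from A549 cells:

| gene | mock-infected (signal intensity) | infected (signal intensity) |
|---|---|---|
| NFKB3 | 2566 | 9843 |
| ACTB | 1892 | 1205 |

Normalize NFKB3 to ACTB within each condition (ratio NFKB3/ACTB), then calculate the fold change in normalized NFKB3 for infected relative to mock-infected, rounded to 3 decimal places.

6.023

NFKB3/ACTB (mock-infected) = 2566 / 1892 = 1.3562
NFKB3/ACTB (infected) = 9843 / 1205 = 8.1685
Fold change = 8.1685 / 1.3562 = 6.0229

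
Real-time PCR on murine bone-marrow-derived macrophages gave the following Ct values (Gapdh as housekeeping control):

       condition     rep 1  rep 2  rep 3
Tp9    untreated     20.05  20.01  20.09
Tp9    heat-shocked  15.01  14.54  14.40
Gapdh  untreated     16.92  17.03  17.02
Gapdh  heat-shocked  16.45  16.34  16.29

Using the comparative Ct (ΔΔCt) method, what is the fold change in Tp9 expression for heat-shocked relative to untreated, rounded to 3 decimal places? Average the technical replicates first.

27.284

Mean Ct: Tp9 untreated 20.050; Tp9 heat-shocked 14.650; Gapdh untreated 16.990; Gapdh heat-shocked 16.360
ΔCt(untreated) = 20.050 − 16.990 = 3.060
ΔCt(heat-shocked) = 14.650 − 16.360 = -1.710
ΔΔCt = -1.710 − 3.060 = -4.770
Fold change = 2^(−(-4.770)) = 2^4.770 = 27.2843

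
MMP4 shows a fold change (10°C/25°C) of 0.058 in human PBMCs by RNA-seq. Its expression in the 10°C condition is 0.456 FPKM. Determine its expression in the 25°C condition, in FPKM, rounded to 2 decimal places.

7.86

25°C expression = 0.456 / 0.058 = 7.86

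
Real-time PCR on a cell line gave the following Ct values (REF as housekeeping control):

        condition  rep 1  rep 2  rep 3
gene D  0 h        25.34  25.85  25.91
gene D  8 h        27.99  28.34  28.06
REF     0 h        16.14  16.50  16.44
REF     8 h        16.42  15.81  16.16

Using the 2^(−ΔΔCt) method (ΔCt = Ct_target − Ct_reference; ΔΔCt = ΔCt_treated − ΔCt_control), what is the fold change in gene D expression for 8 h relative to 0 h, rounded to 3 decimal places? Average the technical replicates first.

Mean Ct: gene D 0 h 25.700; gene D 8 h 28.130; REF 0 h 16.360; REF 8 h 16.130
ΔCt(0 h) = 25.700 − 16.360 = 9.340
ΔCt(8 h) = 28.130 − 16.130 = 12.000
ΔΔCt = 12.000 − 9.340 = 2.660
Fold change = 2^(−2.660) = 0.1582

0.158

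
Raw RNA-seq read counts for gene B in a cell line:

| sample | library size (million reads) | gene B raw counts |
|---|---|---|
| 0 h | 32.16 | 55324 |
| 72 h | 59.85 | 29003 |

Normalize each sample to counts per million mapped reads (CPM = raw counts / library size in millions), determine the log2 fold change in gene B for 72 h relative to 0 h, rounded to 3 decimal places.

-1.828

CPM(0 h) = 55324 / 32.16 = 1720.2736
CPM(72 h) = 29003 / 59.85 = 484.5948
Fold change = 484.5948 / 1720.2736 = 0.28170
log2(0.28170) = -1.8278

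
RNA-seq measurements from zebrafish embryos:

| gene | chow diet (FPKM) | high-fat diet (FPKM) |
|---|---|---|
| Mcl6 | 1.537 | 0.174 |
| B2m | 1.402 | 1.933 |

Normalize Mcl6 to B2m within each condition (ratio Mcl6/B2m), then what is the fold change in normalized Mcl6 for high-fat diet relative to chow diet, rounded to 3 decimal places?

0.082

Mcl6/B2m (chow diet) = 1.537 / 1.402 = 1.0963
Mcl6/B2m (high-fat diet) = 0.174 / 1.933 = 0.090016
Fold change = 0.090016 / 1.0963 = 0.0821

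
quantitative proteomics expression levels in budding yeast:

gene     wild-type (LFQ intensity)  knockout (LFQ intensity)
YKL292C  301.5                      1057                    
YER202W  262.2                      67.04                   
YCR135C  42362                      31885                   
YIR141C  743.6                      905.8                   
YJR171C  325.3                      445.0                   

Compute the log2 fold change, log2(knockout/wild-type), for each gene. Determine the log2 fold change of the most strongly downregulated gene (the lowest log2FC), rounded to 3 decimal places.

log2(1057/301.5) = 1.810  (YKL292C)
log2(67.04/262.2) = -1.968  (YER202W)
log2(31885/42362) = -0.410  (YCR135C)
log2(905.8/743.6) = 0.285  (YIR141C)
log2(445.0/325.3) = 0.452  (YJR171C)
YER202W is most strongly downregulated.

-1.968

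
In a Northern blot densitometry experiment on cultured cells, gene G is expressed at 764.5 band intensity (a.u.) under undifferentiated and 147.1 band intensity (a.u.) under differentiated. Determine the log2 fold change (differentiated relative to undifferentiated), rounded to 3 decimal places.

Fold change = 147.1 / 764.5 = 0.1924
log2(0.1924) = -2.3777

-2.378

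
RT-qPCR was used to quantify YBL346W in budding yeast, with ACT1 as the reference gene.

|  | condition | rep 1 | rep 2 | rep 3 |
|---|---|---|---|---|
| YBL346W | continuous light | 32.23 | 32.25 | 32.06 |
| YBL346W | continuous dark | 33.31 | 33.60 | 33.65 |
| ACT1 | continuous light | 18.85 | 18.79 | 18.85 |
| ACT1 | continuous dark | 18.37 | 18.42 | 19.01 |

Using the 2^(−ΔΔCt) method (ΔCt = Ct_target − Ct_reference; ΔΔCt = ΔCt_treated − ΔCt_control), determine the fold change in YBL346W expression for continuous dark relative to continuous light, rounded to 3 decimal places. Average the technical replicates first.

Mean Ct: YBL346W continuous light 32.180; YBL346W continuous dark 33.520; ACT1 continuous light 18.830; ACT1 continuous dark 18.600
ΔCt(continuous light) = 32.180 − 18.830 = 13.350
ΔCt(continuous dark) = 33.520 − 18.600 = 14.920
ΔΔCt = 14.920 − 13.350 = 1.570
Fold change = 2^(−1.570) = 0.3368

0.337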